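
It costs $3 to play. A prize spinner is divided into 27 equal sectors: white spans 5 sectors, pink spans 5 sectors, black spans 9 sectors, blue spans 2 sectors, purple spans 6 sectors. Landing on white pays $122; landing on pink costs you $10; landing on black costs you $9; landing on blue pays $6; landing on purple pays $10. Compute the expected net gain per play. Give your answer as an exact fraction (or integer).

E[payout] = (5/27)·122 + (5/27)·(-10) + (9/27)·(-9) + (2/27)·6 + (6/27)·10 = 551/27
Expected profit = 551/27 − 3 = 470/27

470/27 dollars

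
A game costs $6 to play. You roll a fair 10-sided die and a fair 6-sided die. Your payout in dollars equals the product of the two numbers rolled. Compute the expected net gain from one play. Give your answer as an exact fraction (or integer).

Distribution of the product of the two numbers rolled: 1 w.p. 1/60, 2 w.p. 1/30, 3 w.p. 1/30, 4 w.p. 1/20, 5 w.p. 1/30, 6 w.p. 1/15, …
E[payout] = (1/60)·1 + (1/30)·2 + (1/30)·3 + (1/20)·4 + (1/30)·5 + (1/15)·6 + (1/60)·7 + (1/20)·8 + (1/30)·9 + (1/20)·10 + (1/15)·12 + (1/60)·14 + (1/30)·15 + (1/30)·16 + (1/20)·18 + (1/20)·20 + (1/60)·21 + (1/20)·24 + (1/60)·25 + (1/60)·27 + (1/60)·28 + (1/20)·30 + (1/60)·32 + (1/60)·35 + (1/30)·36 + (1/30)·40 + (1/60)·42 + (1/60)·45 + (1/60)·48 + (1/60)·50 + (1/60)·54 + (1/60)·60 = 77/4
Expected profit = 77/4 − 6 = 53/4

53/4 dollars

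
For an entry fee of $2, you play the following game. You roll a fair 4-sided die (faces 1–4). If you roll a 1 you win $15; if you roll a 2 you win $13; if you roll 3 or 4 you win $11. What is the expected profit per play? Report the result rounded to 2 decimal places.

$10.50

E[payout] = (1/2)·11 + (1/4)·13 + (1/4)·15 = 25/2
Expected profit = 25/2 − 2 = 21/2 ≈ $10.50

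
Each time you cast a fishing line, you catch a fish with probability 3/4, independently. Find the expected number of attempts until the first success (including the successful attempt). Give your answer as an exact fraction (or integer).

4/3

For a geometric distribution, E[trials] = 1/p = 1/(3/4) = 4/3.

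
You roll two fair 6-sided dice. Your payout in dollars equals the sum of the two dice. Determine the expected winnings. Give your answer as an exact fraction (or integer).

Distribution of the sum of the two dice: 2 w.p. 1/36, 3 w.p. 1/18, 4 w.p. 1/12, 5 w.p. 1/9, 6 w.p. 5/36, 7 w.p. 1/6, …
E[payout] = (1/36)·2 + (1/18)·3 + (1/12)·4 + (1/9)·5 + (5/36)·6 + (1/6)·7 + (5/36)·8 + (1/9)·9 + (1/12)·10 + (1/18)·11 + (1/36)·12 = 7

$7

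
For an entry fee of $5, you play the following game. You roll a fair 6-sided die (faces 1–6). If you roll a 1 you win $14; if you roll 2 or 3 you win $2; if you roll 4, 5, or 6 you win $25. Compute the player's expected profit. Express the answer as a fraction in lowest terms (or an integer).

E[payout] = (1/3)·2 + (1/6)·14 + (1/2)·25 = 31/2
Expected profit = 31/2 − 5 = 21/2

21/2 dollars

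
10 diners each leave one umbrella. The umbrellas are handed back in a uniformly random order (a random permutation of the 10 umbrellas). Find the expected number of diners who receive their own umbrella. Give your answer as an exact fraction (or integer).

1

Let Xᵢ = 1 if person i gets their own umbrella. For each i, P(Xᵢ=1) = 1/10.
By linearity of expectation, E[X₁+…+X_10] = 10·(1/10) = 1.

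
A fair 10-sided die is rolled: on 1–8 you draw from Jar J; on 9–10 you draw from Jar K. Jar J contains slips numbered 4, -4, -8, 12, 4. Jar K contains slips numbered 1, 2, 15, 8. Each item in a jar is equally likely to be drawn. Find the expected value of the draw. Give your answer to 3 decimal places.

E[X | Jar J] = (4 − 4 − 8 + 12 + 4)/5 = 8/5
E[X | Jar K] = (1 + 2 + 15 + 8)/4 = 13/2
E[X] = (4/5)·8/5 + (1/5)·13/2 = 129/50 ≈ 2.580

2.580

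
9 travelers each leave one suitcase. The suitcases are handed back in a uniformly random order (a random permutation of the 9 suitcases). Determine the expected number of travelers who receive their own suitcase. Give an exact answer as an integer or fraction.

1

Let Xᵢ = 1 if person i gets their own suitcase. For each i, P(Xᵢ=1) = 1/9.
By linearity of expectation, E[X₁+…+X_9] = 9·(1/9) = 1.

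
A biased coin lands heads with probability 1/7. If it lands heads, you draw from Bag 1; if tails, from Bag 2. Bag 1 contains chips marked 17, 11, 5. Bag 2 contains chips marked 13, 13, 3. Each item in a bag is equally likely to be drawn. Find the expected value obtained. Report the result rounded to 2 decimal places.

9.86

E[X | Bag 1] = (17 + 11 + 5)/3 = 11
E[X | Bag 2] = (13 + 13 + 3)/3 = 29/3
E[X] = (1/7)·11 + (6/7)·29/3 = 69/7 ≈ 9.86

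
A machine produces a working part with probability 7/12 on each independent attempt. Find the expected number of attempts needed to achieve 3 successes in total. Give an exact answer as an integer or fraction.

36/7

By linearity (sum of 3 independent geometric waits), E[trials] = 3/p = 3/(7/12) = 36/7.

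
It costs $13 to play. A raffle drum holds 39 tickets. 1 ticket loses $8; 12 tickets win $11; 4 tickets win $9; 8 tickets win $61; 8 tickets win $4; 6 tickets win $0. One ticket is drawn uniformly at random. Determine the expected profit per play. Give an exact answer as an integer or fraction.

173/39 dollars

E[payout] = (1/39)·(-8) + (12/39)·11 + (4/39)·9 + (8/39)·61 + (8/39)·4 + (6/39)·0 = 680/39
Expected profit = 680/39 − 13 = 173/39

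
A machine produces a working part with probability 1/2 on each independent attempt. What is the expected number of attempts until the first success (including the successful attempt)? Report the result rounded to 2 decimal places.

For a geometric distribution, E[trials] = 1/p = 1/(1/2) = 2.
≈ 2.00

2.00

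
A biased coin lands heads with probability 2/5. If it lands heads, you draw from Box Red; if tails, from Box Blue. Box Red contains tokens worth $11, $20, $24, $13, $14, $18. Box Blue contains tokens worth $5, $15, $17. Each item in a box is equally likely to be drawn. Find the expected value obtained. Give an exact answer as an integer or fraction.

E[X | Box Red] = (11 + 20 + 24 + 13 + 14 + 18)/6 = 50/3
E[X | Box Blue] = (5 + 15 + 17)/3 = 37/3
E[X] = (2/5)·50/3 + (3/5)·37/3 = 211/15

211/15 dollars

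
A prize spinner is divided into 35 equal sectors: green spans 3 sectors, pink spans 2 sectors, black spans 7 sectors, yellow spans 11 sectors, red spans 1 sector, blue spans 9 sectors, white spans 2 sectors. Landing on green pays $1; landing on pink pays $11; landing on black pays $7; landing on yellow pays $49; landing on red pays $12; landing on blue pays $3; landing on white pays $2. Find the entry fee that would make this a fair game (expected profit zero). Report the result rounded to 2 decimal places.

E[payout] = (3/35)·1 + (2/35)·11 + (7/35)·7 + (11/35)·49 + (1/35)·12 + (9/35)·3 + (2/35)·2 = 656/35
Fair fee = E[payout] = 656/35 ≈ $18.74

$18.74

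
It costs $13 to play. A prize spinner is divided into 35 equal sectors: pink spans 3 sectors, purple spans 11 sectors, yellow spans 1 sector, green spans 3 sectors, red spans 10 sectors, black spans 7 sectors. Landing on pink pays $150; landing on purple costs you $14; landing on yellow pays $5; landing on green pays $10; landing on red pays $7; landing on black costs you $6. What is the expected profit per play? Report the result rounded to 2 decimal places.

E[payout] = (3/35)·150 + (11/35)·(-14) + (1/35)·5 + (3/35)·10 + (10/35)·7 + (7/35)·(-6) = 359/35
Expected profit = 359/35 − 13 = -96/35 ≈ -$2.74

-$2.74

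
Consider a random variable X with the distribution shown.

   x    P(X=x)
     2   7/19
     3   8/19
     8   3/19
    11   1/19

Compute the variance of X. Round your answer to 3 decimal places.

E[X] = (7/19)·2 + (8/19)·3 + (3/19)·8 + (1/19)·11 = 73/19
E[X²] = (7/19)·4 + (8/19)·9 + (3/19)·64 + (1/19)·121 = 413/19
Var(X) = 413/19 − (73/19)² = 2518/361 ≈ 6.975

6.975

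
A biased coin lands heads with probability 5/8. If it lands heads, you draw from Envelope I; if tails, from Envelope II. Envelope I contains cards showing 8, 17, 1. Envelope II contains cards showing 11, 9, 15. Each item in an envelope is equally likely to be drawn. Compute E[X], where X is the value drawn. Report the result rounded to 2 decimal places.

9.79

E[X | Envelope I] = (8 + 17 + 1)/3 = 26/3
E[X | Envelope II] = (11 + 9 + 15)/3 = 35/3
E[X] = (5/8)·26/3 + (3/8)·35/3 = 235/24 ≈ 9.79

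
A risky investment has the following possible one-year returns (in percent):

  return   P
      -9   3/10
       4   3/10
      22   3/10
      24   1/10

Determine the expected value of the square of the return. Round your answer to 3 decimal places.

231.900

E[X²] = (3/10)·81 + (3/10)·16 + (3/10)·484 + (1/10)·576
     = 2319/10 ≈ 231.900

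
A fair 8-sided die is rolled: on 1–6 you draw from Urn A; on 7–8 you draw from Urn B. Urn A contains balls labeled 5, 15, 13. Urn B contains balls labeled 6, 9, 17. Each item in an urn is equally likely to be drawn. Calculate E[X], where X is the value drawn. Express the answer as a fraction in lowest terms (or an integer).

E[X | Urn A] = (5 + 15 + 13)/3 = 11
E[X | Urn B] = (6 + 9 + 17)/3 = 32/3
E[X] = (3/4)·11 + (1/4)·32/3 = 131/12

131/12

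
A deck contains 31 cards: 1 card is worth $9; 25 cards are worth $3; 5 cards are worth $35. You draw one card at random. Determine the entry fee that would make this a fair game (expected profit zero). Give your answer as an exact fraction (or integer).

259/31 dollars

E[payout] = (1/31)·9 + (25/31)·3 + (5/31)·35 = 259/31
Fair fee = E[payout] = 259/31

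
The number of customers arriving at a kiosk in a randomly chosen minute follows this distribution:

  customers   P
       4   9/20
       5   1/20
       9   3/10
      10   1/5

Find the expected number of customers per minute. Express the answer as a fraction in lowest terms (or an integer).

E[X] = (9/20)·4 + (1/20)·5 + (3/10)·9 + (1/5)·10
     = 27/4

27/4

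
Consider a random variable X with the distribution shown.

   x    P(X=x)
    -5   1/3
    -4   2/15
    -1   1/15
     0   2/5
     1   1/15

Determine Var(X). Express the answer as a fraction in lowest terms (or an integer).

E[X] = (1/3)·(-5) + (2/15)·(-4) + (1/15)·(-1) + (2/5)·0 + (1/15)·1 = -11/5
E[X²] = (1/3)·25 + (2/15)·16 + (1/15)·1 + (2/5)·0 + (1/15)·1 = 53/5
Var(X) = 53/5 − (-11/5)² = 144/25

144/25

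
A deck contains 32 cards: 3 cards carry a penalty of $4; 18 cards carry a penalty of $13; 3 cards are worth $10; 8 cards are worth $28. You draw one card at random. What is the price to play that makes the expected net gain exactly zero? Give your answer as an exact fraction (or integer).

1/4 dollars

E[payout] = (3/32)·(-4) + (18/32)·(-13) + (3/32)·10 + (8/32)·28 = 1/4
Fair fee = E[payout] = 1/4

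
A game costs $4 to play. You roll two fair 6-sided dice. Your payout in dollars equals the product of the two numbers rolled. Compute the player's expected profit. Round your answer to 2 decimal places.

$8.25

Distribution of the product of the two numbers rolled: 1 w.p. 1/36, 2 w.p. 1/18, 3 w.p. 1/18, 4 w.p. 1/12, 5 w.p. 1/18, 6 w.p. 1/9, …
E[payout] = (1/36)·1 + (1/18)·2 + (1/18)·3 + (1/12)·4 + (1/18)·5 + (1/9)·6 + (1/18)·8 + (1/36)·9 + (1/18)·10 + (1/9)·12 + (1/18)·15 + (1/36)·16 + (1/18)·18 + (1/18)·20 + (1/18)·24 + (1/36)·25 + (1/18)·30 + (1/36)·36 = 49/4
Expected profit = 49/4 − 4 = 33/4 ≈ $8.25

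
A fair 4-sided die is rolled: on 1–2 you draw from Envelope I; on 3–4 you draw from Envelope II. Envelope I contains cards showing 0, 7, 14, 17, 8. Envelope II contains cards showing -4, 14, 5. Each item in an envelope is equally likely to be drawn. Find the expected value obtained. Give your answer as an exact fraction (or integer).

71/10

E[X | Envelope I] = (0 + 7 + 14 + 17 + 8)/5 = 46/5
E[X | Envelope II] = (-4 + 14 + 5)/3 = 5
E[X] = (1/2)·46/5 + (1/2)·5 = 71/10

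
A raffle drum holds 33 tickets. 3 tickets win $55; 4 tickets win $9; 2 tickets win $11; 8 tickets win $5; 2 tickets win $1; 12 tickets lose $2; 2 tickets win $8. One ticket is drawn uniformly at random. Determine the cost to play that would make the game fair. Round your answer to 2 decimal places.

$7.79

E[payout] = (3/33)·55 + (4/33)·9 + (2/33)·11 + (8/33)·5 + (2/33)·1 + (12/33)·(-2) + (2/33)·8 = 257/33
Fair fee = E[payout] = 257/33 ≈ $7.79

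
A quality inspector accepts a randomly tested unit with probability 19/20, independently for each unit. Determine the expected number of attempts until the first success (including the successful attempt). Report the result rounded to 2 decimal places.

1.05

For a geometric distribution, E[trials] = 1/p = 1/(19/20) = 20/19.
≈ 1.05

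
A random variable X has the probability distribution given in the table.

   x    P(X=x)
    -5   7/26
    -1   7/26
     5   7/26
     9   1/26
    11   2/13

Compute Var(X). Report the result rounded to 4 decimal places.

E[X] = (7/26)·(-5) + (7/26)·(-1) + (7/26)·5 + (1/26)·9 + (2/13)·11 = 23/13
E[X²] = (7/26)·25 + (7/26)·1 + (7/26)·25 + (1/26)·81 + (2/13)·121 = 461/13
Var(X) = 461/13 − (23/13)² = 5464/169 ≈ 32.3314

32.3314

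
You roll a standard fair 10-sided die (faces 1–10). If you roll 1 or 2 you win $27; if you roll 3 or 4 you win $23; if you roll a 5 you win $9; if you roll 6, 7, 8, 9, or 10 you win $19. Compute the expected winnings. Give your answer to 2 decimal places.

$20.40

E[payout] = (1/10)·9 + (1/2)·19 + (1/5)·23 + (1/5)·27 = 102/5
≈ $20.40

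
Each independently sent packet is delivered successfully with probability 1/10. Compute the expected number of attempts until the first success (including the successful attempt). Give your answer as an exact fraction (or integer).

10

For a geometric distribution, E[trials] = 1/p = 1/(1/10) = 10.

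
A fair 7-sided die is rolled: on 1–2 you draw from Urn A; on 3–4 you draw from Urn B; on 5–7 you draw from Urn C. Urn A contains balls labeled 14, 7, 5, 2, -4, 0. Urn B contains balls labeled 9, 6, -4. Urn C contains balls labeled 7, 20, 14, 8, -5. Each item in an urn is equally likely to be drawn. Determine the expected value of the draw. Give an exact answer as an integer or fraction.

626/105

E[X | Urn A] = (14 + 7 + 5 + 2 − 4 + 0)/6 = 4
E[X | Urn B] = (9 + 6 − 4)/3 = 11/3
E[X | Urn C] = (7 + 20 + 14 + 8 − 5)/5 = 44/5
E[X] = (2/7)·4 + (2/7)·11/3 + (3/7)·44/5 = 626/105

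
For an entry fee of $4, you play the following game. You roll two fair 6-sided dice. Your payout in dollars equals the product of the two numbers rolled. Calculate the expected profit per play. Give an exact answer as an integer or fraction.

33/4 dollars

Distribution of the product of the two numbers rolled: 1 w.p. 1/36, 2 w.p. 1/18, 3 w.p. 1/18, 4 w.p. 1/12, 5 w.p. 1/18, 6 w.p. 1/9, …
E[payout] = (1/36)·1 + (1/18)·2 + (1/18)·3 + (1/12)·4 + (1/18)·5 + (1/9)·6 + (1/18)·8 + (1/36)·9 + (1/18)·10 + (1/9)·12 + (1/18)·15 + (1/36)·16 + (1/18)·18 + (1/18)·20 + (1/18)·24 + (1/36)·25 + (1/18)·30 + (1/36)·36 = 49/4
Expected profit = 49/4 − 4 = 33/4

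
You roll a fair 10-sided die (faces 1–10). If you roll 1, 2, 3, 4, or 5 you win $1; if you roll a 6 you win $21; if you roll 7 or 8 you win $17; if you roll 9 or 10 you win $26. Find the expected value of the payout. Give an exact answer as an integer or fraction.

56/5 dollars

E[payout] = (1/2)·1 + (1/5)·17 + (1/10)·21 + (1/5)·26 = 56/5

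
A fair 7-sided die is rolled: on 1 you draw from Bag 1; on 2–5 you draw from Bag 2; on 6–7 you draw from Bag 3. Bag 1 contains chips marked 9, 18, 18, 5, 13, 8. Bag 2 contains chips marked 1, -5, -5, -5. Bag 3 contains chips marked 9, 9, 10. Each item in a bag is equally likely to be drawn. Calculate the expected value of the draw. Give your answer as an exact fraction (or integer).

33/14

E[X | Bag 1] = (9 + 18 + 18 + 5 + 13 + 8)/6 = 71/6
E[X | Bag 2] = (1 − 5 − 5 − 5)/4 = -7/2
E[X | Bag 3] = (9 + 9 + 10)/3 = 28/3
E[X] = (1/7)·71/6 + (4/7)·(-7/2) + (2/7)·28/3 = 33/14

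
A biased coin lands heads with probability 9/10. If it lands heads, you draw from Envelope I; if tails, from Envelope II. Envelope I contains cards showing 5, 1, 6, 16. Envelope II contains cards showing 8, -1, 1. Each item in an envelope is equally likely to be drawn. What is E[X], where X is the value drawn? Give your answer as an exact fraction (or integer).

197/30

E[X | Envelope I] = (5 + 1 + 6 + 16)/4 = 7
E[X | Envelope II] = (8 − 1 + 1)/3 = 8/3
E[X] = (9/10)·7 + (1/10)·8/3 = 197/30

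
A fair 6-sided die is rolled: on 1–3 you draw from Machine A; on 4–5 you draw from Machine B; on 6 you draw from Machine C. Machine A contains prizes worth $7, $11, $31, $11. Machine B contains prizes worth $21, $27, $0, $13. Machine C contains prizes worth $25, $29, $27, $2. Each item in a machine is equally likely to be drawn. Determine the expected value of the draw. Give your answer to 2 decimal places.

E[X | Machine A] = (7 + 11 + 31 + 11)/4 = 15
E[X | Machine B] = (21 + 27 + 0 + 13)/4 = 61/4
E[X | Machine C] = (25 + 29 + 27 + 2)/4 = 83/4
E[X] = (1/2)·15 + (1/3)·61/4 + (1/6)·83/4 = 385/24 ≈ 16.04

$16.04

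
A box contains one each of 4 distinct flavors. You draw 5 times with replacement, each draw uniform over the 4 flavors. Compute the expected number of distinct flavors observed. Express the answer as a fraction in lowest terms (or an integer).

Let Xⱼ=1 if type j appears at least once. P(Xⱼ=1) = 1 − ((4−1)/4)^5 = 781/1024.
E[#distinct] = 4·781/1024 = 781/256.

781/256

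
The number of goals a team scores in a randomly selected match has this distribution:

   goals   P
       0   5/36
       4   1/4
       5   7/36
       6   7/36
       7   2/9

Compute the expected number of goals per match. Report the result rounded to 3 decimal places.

E[X] = (5/36)·0 + (1/4)·4 + (7/36)·5 + (7/36)·6 + (2/9)·7
     = 169/36 ≈ 4.694

4.694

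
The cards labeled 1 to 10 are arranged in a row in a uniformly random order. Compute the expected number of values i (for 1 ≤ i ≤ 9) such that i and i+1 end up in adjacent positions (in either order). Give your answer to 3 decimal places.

1.800

For each i ∈ {1,…,9}, let Xᵢ = 1 if i and i+1 are adjacent. P(Xᵢ=1) = 2·(10−1)!/10! = 2/10.
By linearity, E[ΣXᵢ] = (9)·(2/10) = 9/5.
≈ 1.800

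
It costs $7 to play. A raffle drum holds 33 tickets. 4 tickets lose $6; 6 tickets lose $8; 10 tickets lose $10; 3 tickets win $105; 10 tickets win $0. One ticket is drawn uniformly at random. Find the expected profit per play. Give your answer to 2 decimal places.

E[payout] = (4/33)·(-6) + (6/33)·(-8) + (10/33)·(-10) + (3/33)·105 + (10/33)·0 = 13/3
Expected profit = 13/3 − 7 = -8/3 ≈ -$2.67

-$2.67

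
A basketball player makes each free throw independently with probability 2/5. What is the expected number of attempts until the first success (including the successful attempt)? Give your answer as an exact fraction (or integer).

For a geometric distribution, E[trials] = 1/p = 1/(2/5) = 5/2.

5/2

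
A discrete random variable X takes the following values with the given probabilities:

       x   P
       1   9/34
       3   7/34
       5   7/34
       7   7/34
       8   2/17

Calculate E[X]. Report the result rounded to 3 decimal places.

4.294

E[X] = (9/34)·1 + (7/34)·3 + (7/34)·5 + (7/34)·7 + (2/17)·8
     = 73/17 ≈ 4.294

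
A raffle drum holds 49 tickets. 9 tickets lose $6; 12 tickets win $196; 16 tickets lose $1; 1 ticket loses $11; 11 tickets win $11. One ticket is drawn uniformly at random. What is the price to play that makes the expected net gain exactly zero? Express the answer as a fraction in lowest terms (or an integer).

E[payout] = (9/49)·(-6) + (12/49)·196 + (16/49)·(-1) + (1/49)·(-11) + (11/49)·11 = 2392/49
Fair fee = E[payout] = 2392/49

2392/49 dollars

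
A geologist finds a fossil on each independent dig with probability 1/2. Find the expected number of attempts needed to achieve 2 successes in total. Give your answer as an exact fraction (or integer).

4

By linearity (sum of 2 independent geometric waits), E[trials] = 2/p = 2/(1/2) = 4.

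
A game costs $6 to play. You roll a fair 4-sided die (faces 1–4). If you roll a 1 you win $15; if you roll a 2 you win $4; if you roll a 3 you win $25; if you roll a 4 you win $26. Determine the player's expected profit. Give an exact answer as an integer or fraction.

23/2 dollars

E[payout] = (1/4)·4 + (1/4)·15 + (1/4)·25 + (1/4)·26 = 35/2
Expected profit = 35/2 − 6 = 23/2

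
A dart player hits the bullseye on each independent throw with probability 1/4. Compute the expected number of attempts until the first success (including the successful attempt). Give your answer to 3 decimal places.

4.000

For a geometric distribution, E[trials] = 1/p = 1/(1/4) = 4.
≈ 4.000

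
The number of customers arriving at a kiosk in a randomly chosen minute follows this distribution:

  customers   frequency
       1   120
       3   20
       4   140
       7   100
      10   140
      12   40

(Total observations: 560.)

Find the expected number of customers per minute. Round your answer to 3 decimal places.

Total = 560, so P(customers=1) = 120/560, etc.
E[X] = (3/14)·1 + (1/28)·3 + (1/4)·4 + (5/28)·7 + (1/4)·10 + (1/14)·12
     = 83/14 ≈ 5.929

5.929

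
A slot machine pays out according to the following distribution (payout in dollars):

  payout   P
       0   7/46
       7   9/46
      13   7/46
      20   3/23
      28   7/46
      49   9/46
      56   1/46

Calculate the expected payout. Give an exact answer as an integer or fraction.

967/46 dollars

E[X] = (7/46)·0 + (9/46)·7 + (7/46)·13 + (3/23)·20 + (7/46)·28 + (9/46)·49 + (1/46)·56
     = 967/46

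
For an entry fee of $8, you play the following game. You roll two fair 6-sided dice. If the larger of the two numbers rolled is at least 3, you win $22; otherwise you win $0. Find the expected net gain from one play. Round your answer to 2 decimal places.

E[payout] = (1/9)·0 + (8/9)·22 = 176/9
Expected profit = 176/9 − 8 = 104/9 ≈ $11.56

$11.56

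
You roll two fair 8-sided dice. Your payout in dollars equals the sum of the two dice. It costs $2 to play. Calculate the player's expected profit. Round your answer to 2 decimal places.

$7.00

Distribution of the sum of the two dice: 2 w.p. 1/64, 3 w.p. 1/32, 4 w.p. 3/64, 5 w.p. 1/16, 6 w.p. 5/64, 7 w.p. 3/32, …
E[payout] = (1/64)·2 + (1/32)·3 + (3/64)·4 + (1/16)·5 + (5/64)·6 + (3/32)·7 + (7/64)·8 + (1/8)·9 + (7/64)·10 + (3/32)·11 + (5/64)·12 + (1/16)·13 + (3/64)·14 + (1/32)·15 + (1/64)·16 = 9
Expected profit = 9 − 2 = 7 ≈ $7.00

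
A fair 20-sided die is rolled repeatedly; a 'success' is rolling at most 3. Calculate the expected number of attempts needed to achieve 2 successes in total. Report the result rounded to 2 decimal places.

By linearity (sum of 2 independent geometric waits), E[trials] = 2/p = 2/(3/20) = 40/3.
≈ 13.33

13.33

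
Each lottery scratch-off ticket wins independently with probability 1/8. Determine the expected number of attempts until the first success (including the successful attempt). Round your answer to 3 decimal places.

For a geometric distribution, E[trials] = 1/p = 1/(1/8) = 8.
≈ 8.000

8.000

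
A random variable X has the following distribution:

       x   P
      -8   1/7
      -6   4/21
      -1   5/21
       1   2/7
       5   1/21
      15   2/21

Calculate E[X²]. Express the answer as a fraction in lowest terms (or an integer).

E[X²] = (1/7)·64 + (4/21)·36 + (5/21)·1 + (2/7)·1 + (1/21)·25 + (2/21)·225
     = 274/7

274/7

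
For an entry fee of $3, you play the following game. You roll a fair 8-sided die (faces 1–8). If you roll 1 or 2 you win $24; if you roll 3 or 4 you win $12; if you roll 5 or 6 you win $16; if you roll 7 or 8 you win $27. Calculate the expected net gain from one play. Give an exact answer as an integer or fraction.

E[payout] = (1/4)·12 + (1/4)·16 + (1/4)·24 + (1/4)·27 = 79/4
Expected profit = 79/4 − 3 = 67/4

67/4 dollars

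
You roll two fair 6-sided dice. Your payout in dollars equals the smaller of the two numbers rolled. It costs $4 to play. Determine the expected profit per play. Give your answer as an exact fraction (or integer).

Distribution of the smaller of the two numbers rolled: 1 w.p. 11/36, 2 w.p. 1/4, 3 w.p. 7/36, 4 w.p. 5/36, 5 w.p. 1/12, 6 w.p. 1/36
E[payout] = (11/36)·1 + (1/4)·2 + (7/36)·3 + (5/36)·4 + (1/12)·5 + (1/36)·6 = 91/36
Expected profit = 91/36 − 4 = -53/36

-53/36 dollars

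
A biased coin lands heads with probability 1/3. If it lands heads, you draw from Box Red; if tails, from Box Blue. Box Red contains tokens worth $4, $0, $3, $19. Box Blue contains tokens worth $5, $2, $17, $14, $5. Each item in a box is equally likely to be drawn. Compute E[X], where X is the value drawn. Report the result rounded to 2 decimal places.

E[X | Box Red] = (4 + 0 + 3 + 19)/4 = 13/2
E[X | Box Blue] = (5 + 2 + 17 + 14 + 5)/5 = 43/5
E[X] = (1/3)·13/2 + (2/3)·43/5 = 79/10 ≈ 7.90

$7.90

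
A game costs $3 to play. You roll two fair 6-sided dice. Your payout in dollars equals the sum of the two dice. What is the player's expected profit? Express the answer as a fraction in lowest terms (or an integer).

Distribution of the sum of the two dice: 2 w.p. 1/36, 3 w.p. 1/18, 4 w.p. 1/12, 5 w.p. 1/9, 6 w.p. 5/36, 7 w.p. 1/6, …
E[payout] = (1/36)·2 + (1/18)·3 + (1/12)·4 + (1/9)·5 + (5/36)·6 + (1/6)·7 + (5/36)·8 + (1/9)·9 + (1/12)·10 + (1/18)·11 + (1/36)·12 = 7
Expected profit = 7 − 3 = 4

$4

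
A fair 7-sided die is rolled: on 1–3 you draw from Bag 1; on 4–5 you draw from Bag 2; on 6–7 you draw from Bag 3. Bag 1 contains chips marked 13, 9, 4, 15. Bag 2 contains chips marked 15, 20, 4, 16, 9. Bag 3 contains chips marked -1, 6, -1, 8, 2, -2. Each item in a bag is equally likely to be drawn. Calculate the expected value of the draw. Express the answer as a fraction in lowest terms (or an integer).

E[X | Bag 1] = (13 + 9 + 4 + 15)/4 = 41/4
E[X | Bag 2] = (15 + 20 + 4 + 16 + 9)/5 = 64/5
E[X | Bag 3] = (-1 + 6 − 1 + 8 + 2 − 2)/6 = 2
E[X] = (3/7)·41/4 + (2/7)·64/5 + (2/7)·2 = 1207/140

1207/140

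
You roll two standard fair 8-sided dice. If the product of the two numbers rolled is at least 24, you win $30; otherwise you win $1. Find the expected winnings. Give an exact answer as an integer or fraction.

E[payout] = (5/8)·1 + (3/8)·30 = 95/8

95/8 dollars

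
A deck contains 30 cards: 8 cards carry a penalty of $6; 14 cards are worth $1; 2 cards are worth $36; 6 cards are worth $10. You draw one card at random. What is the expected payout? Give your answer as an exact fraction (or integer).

49/15 dollars

E[payout] = (8/30)·(-6) + (14/30)·1 + (2/30)·36 + (6/30)·10 = 49/15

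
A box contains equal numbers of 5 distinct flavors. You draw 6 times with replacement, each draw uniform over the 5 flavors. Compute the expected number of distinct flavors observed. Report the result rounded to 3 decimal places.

3.689

Let Xⱼ=1 if type j appears at least once. P(Xⱼ=1) = 1 − ((5−1)/5)^6 = 11529/15625.
E[#distinct] = 5·11529/15625 = 11529/3125.
≈ 3.689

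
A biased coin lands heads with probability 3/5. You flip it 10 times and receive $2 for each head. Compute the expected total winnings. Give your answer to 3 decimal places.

E[#heads] = 10·3/5 = 6 (linearity over flips).
E[winnings] = 2·6 = 12.
≈ 12.000

$12.000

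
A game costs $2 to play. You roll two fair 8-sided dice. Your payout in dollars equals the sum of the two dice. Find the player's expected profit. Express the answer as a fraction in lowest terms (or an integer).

$7

Distribution of the sum of the two dice: 2 w.p. 1/64, 3 w.p. 1/32, 4 w.p. 3/64, 5 w.p. 1/16, 6 w.p. 5/64, 7 w.p. 3/32, …
E[payout] = (1/64)·2 + (1/32)·3 + (3/64)·4 + (1/16)·5 + (5/64)·6 + (3/32)·7 + (7/64)·8 + (1/8)·9 + (7/64)·10 + (3/32)·11 + (5/64)·12 + (1/16)·13 + (3/64)·14 + (1/32)·15 + (1/64)·16 = 9
Expected profit = 9 − 2 = 7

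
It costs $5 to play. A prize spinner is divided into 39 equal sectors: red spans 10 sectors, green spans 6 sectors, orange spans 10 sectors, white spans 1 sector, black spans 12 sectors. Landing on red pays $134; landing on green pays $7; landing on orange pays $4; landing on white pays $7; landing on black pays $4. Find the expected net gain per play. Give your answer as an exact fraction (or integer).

E[payout] = (10/39)·134 + (6/39)·7 + (10/39)·4 + (1/39)·7 + (12/39)·4 = 1477/39
Expected profit = 1477/39 − 5 = 1282/39

1282/39 dollars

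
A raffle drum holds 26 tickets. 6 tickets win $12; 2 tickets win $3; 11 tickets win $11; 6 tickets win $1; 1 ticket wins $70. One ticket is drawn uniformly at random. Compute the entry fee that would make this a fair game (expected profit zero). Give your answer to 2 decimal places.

E[payout] = (6/26)·12 + (2/26)·3 + (11/26)·11 + (6/26)·1 + (1/26)·70 = 275/26
Fair fee = E[payout] = 275/26 ≈ $10.58

$10.58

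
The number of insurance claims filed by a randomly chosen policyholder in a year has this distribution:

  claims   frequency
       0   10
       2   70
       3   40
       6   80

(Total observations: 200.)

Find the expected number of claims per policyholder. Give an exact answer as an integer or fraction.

Total = 200, so P(claims=0) = 10/200, etc.
E[X] = (1/20)·0 + (7/20)·2 + (1/5)·3 + (2/5)·6
     = 37/10

37/10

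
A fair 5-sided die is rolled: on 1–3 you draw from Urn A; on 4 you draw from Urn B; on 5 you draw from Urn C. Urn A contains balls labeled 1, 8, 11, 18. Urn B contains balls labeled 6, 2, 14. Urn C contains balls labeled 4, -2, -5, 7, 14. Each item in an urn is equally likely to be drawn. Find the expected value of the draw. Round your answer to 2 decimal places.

E[X | Urn A] = (1 + 8 + 11 + 18)/4 = 19/2
E[X | Urn B] = (6 + 2 + 14)/3 = 22/3
E[X | Urn C] = (4 − 2 − 5 + 7 + 14)/5 = 18/5
E[X] = (3/5)·19/2 + (1/5)·22/3 + (1/5)·18/5 = 1183/150 ≈ 7.89

7.89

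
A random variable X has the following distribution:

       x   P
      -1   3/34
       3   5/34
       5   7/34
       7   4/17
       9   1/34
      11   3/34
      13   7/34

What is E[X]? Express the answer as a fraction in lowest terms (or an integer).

118/17

E[X] = (3/34)·(-1) + (5/34)·3 + (7/34)·5 + (4/17)·7 + (1/34)·9 + (3/34)·11 + (7/34)·13
     = 118/17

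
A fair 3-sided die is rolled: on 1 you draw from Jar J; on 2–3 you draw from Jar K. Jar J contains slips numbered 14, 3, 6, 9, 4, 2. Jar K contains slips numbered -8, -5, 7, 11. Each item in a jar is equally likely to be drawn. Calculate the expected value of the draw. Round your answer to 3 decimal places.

E[X | Jar J] = (14 + 3 + 6 + 9 + 4 + 2)/6 = 19/3
E[X | Jar K] = (-8 − 5 + 7 + 11)/4 = 5/4
E[X] = (1/3)·19/3 + (2/3)·5/4 = 53/18 ≈ 2.944

2.944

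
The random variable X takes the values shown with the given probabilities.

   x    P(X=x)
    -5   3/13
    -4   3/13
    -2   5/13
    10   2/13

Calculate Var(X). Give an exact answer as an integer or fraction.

4170/169

E[X] = (3/13)·(-5) + (3/13)·(-4) + (5/13)·(-2) + (2/13)·10 = -17/13
E[X²] = (3/13)·25 + (3/13)·16 + (5/13)·4 + (2/13)·100 = 343/13
Var(X) = 343/13 − (-17/13)² = 4170/169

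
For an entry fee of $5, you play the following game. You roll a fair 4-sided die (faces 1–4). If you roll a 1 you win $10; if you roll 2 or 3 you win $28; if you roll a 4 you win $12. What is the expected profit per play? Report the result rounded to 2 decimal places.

E[payout] = (1/4)·10 + (1/4)·12 + (1/2)·28 = 39/2
Expected profit = 39/2 − 5 = 29/2 ≈ $14.50

$14.50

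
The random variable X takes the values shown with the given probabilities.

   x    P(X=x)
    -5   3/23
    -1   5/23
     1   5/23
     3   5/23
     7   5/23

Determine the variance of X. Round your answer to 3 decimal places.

13.989

E[X] = (3/23)·(-5) + (5/23)·(-1) + (5/23)·1 + (5/23)·3 + (5/23)·7 = 35/23
E[X²] = (3/23)·25 + (5/23)·1 + (5/23)·1 + (5/23)·9 + (5/23)·49 = 375/23
Var(X) = 375/23 − (35/23)² = 7400/529 ≈ 13.989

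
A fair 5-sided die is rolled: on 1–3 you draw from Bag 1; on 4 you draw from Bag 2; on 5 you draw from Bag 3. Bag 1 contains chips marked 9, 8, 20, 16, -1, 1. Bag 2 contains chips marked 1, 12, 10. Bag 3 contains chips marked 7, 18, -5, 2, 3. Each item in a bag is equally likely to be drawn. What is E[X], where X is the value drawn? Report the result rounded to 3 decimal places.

E[X | Bag 1] = (9 + 8 + 20 + 16 − 1 + 1)/6 = 53/6
E[X | Bag 2] = (1 + 12 + 10)/3 = 23/3
E[X | Bag 3] = (7 + 18 − 5 + 2 + 3)/5 = 5
E[X] = (3/5)·53/6 + (1/5)·23/3 + (1/5)·5 = 47/6 ≈ 7.833

7.833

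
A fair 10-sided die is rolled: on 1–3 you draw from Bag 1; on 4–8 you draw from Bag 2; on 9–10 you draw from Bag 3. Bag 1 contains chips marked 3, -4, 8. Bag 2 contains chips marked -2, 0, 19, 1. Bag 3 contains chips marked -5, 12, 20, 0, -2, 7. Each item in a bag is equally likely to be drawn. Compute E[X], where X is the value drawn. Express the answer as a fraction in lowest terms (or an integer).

241/60

E[X | Bag 1] = (3 − 4 + 8)/3 = 7/3
E[X | Bag 2] = (-2 + 0 + 19 + 1)/4 = 9/2
E[X | Bag 3] = (-5 + 12 + 20 + 0 − 2 + 7)/6 = 16/3
E[X] = (3/10)·7/3 + (1/2)·9/2 + (1/5)·16/3 = 241/60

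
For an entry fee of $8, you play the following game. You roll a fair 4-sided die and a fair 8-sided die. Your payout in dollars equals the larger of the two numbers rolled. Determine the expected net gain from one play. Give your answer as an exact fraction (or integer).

Distribution of the larger of the two numbers rolled: 1 w.p. 1/32, 2 w.p. 3/32, 3 w.p. 5/32, 4 w.p. 7/32, 5 w.p. 1/8, 6 w.p. 1/8, …
E[payout] = (1/32)·1 + (3/32)·2 + (5/32)·3 + (7/32)·4 + (1/8)·5 + (1/8)·6 + (1/8)·7 + (1/8)·8 = 77/16
Expected profit = 77/16 − 8 = -51/16

-51/16 dollars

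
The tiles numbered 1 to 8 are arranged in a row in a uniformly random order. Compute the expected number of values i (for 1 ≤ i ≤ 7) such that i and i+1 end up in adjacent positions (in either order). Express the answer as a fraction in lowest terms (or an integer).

For each i ∈ {1,…,7}, let Xᵢ = 1 if i and i+1 are adjacent. P(Xᵢ=1) = 2·(8−1)!/8! = 2/8.
By linearity, E[ΣXᵢ] = (7)·(2/8) = 7/4.

7/4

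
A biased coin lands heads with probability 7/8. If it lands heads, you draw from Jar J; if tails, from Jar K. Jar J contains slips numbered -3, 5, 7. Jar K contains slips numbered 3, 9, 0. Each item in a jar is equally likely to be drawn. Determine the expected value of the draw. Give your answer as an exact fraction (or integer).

25/8

E[X | Jar J] = (-3 + 5 + 7)/3 = 3
E[X | Jar K] = (3 + 9 + 0)/3 = 4
E[X] = (7/8)·3 + (1/8)·4 = 25/8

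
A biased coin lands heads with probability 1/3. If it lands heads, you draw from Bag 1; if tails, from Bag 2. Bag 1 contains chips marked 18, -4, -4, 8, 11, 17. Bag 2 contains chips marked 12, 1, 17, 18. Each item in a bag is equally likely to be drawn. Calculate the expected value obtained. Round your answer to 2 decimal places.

E[X | Bag 1] = (18 − 4 − 4 + 8 + 11 + 17)/6 = 23/3
E[X | Bag 2] = (12 + 1 + 17 + 18)/4 = 12
E[X] = (1/3)·23/3 + (2/3)·12 = 95/9 ≈ 10.56

10.56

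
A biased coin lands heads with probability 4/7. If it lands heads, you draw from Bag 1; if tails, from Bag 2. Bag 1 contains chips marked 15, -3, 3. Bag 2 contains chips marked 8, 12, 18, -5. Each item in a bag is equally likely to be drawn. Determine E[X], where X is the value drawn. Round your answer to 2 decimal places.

6.39

E[X | Bag 1] = (15 − 3 + 3)/3 = 5
E[X | Bag 2] = (8 + 12 + 18 − 5)/4 = 33/4
E[X] = (4/7)·5 + (3/7)·33/4 = 179/28 ≈ 6.39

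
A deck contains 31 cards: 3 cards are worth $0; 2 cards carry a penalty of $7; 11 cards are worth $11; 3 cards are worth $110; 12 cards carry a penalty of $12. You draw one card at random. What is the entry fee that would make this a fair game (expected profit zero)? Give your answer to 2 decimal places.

E[payout] = (3/31)·0 + (2/31)·(-7) + (11/31)·11 + (3/31)·110 + (12/31)·(-12) = 293/31
Fair fee = E[payout] = 293/31 ≈ $9.45

$9.45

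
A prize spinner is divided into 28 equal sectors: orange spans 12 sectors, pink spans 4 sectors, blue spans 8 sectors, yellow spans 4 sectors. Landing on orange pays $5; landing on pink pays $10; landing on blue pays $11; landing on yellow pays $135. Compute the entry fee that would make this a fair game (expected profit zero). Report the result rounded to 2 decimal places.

E[payout] = (12/28)·5 + (4/28)·10 + (8/28)·11 + (4/28)·135 = 26
Fair fee = E[payout] = 26 ≈ $26.00

$26.00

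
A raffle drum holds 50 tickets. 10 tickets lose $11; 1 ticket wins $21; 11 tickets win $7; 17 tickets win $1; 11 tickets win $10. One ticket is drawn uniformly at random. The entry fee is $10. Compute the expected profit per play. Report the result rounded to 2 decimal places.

E[payout] = (10/50)·(-11) + (1/50)·21 + (11/50)·7 + (17/50)·1 + (11/50)·10 = 23/10
Expected profit = 23/10 − 10 = -77/10 ≈ -$7.70

-$7.70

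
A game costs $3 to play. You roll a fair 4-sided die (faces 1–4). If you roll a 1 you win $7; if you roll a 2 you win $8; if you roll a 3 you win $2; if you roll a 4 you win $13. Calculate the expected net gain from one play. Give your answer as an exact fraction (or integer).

9/2 dollars

E[payout] = (1/4)·2 + (1/4)·7 + (1/4)·8 + (1/4)·13 = 15/2
Expected profit = 15/2 − 3 = 9/2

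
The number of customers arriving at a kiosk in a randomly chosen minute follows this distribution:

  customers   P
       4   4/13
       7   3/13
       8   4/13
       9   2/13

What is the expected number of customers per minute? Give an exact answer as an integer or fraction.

87/13

E[X] = (4/13)·4 + (3/13)·7 + (4/13)·8 + (2/13)·9
     = 87/13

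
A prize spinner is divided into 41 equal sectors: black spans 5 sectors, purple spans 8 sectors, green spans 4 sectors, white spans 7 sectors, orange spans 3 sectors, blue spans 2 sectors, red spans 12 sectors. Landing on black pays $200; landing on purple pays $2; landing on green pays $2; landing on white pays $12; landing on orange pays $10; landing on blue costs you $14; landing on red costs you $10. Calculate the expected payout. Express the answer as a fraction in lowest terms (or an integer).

990/41 dollars

E[payout] = (5/41)·200 + (8/41)·2 + (4/41)·2 + (7/41)·12 + (3/41)·10 + (2/41)·(-14) + (12/41)·(-10) = 990/41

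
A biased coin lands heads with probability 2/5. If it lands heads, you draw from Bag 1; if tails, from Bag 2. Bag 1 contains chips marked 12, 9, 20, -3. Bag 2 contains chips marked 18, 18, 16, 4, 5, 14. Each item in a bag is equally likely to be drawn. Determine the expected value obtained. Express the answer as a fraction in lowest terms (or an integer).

E[X | Bag 1] = (12 + 9 + 20 − 3)/4 = 19/2
E[X | Bag 2] = (18 + 18 + 16 + 4 + 5 + 14)/6 = 25/2
E[X] = (2/5)·19/2 + (3/5)·25/2 = 113/10

113/10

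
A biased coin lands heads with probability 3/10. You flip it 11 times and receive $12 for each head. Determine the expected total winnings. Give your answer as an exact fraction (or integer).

198/5 dollars

E[#heads] = 11·3/10 = 33/10 (linearity over flips).
E[winnings] = 12·33/10 = 198/5.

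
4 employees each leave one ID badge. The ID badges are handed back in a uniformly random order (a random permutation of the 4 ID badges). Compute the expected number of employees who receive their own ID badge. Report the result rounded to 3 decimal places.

1.000

Let Xᵢ = 1 if person i gets their own ID badge. For each i, P(Xᵢ=1) = 1/4.
By linearity of expectation, E[X₁+…+X_4] = 4·(1/4) = 1.
≈ 1.000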